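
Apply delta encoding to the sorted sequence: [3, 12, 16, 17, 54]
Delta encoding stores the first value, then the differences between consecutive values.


First value: 3
Deltas:
  12 - 3 = 9
  16 - 12 = 4
  17 - 16 = 1
  54 - 17 = 37


Delta encoded: [3, 9, 4, 1, 37]


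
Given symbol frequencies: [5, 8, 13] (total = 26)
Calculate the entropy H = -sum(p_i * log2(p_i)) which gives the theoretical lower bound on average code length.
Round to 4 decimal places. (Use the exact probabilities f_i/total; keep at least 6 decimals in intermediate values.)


Per-symbol terms -p_i * log2(p_i) with p_i = f_i/26:
  p = 5/26 = 0.192308: log2(p) = -2.378512, -p*log2(p) = 0.457406
  p = 8/26 = 0.307692: log2(p) = -1.700440, -p*log2(p) = 0.523212
  p = 13/26 = 0.500000: log2(p) = -1.000000, -p*log2(p) = 0.500000
H = 0.457406 + 0.523212 + 0.500000 = 1.480618

H = 1.4806 bits/symbol


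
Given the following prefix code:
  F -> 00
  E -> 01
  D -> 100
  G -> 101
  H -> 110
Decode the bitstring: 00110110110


Decoding step by step:
Bits 00 -> F
Bits 110 -> H
Bits 110 -> H
Bits 110 -> H


Decoded message: FHHH


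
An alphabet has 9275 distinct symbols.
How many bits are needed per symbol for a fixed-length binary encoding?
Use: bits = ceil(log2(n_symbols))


log2(9275) = 13.1791
Bracket: 2^13 = 8192 < 9275 <= 2^14 = 16384
So ceil(log2(9275)) = 14

bits = ceil(log2(9275)) = ceil(13.1791) = 14 bits


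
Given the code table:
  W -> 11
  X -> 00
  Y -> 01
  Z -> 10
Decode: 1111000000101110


Decoding:
11 -> W
11 -> W
00 -> X
00 -> X
00 -> X
10 -> Z
11 -> W
10 -> Z


Result: WWXXXZWZ


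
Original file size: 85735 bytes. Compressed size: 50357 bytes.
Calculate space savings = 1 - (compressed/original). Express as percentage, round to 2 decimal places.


ratio = compressed/original = 50357/85735 = 0.587356
savings = 1 - ratio = 1 - 0.587356 = 0.412644
as a percentage: 0.412644 * 100 = 41.26%

Space savings = 1 - 50357/85735 = 41.26%


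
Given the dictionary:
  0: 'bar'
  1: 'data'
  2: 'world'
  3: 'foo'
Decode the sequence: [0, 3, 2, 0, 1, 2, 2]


Look up each index in the dictionary:
  0 -> 'bar'
  3 -> 'foo'
  2 -> 'world'
  0 -> 'bar'
  1 -> 'data'
  2 -> 'world'
  2 -> 'world'

Decoded: "bar foo world bar data world world"


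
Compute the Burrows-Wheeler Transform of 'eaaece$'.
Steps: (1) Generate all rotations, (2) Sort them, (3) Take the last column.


Rotations (sorted):
  0: $eaaece -> last char: e
  1: aaece$e -> last char: e
  2: aece$ea -> last char: a
  3: ce$eaae -> last char: e
  4: e$eaaec -> last char: c
  5: eaaece$ -> last char: $
  6: ece$eaa -> last char: a


BWT = eeaec$a


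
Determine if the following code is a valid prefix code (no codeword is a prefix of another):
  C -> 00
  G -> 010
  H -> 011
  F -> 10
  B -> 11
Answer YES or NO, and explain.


Checking each pair (does one codeword prefix another?):
  C='00' vs G='010': no prefix
  C='00' vs H='011': no prefix
  C='00' vs F='10': no prefix
  C='00' vs B='11': no prefix
  G='010' vs C='00': no prefix
  G='010' vs H='011': no prefix
  G='010' vs F='10': no prefix
  G='010' vs B='11': no prefix
  H='011' vs C='00': no prefix
  H='011' vs G='010': no prefix
  H='011' vs F='10': no prefix
  H='011' vs B='11': no prefix
  F='10' vs C='00': no prefix
  F='10' vs G='010': no prefix
  F='10' vs H='011': no prefix
  F='10' vs B='11': no prefix
  B='11' vs C='00': no prefix
  B='11' vs G='010': no prefix
  B='11' vs H='011': no prefix
  B='11' vs F='10': no prefix
No violation found over all pairs.

YES -- this is a valid prefix code. No codeword is a prefix of any other codeword.


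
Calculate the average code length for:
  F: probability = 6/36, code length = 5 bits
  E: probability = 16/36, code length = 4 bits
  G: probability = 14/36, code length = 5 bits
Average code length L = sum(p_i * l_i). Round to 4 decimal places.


Weighted contributions p_i * l_i:
  F: (6/36) * 5 = 30/36
  E: (16/36) * 4 = 64/36
  G: (14/36) * 5 = 70/36
Sum = (30 + 64 + 70)/36 = 164/36

L = 164/36 = 4.5556 bits/symbol


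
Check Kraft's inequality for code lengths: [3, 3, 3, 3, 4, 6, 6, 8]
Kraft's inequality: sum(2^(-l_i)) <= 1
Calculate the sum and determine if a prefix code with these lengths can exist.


Sum = 2^(-3) + 2^(-3) + 2^(-3) + 2^(-3) + 2^(-4) + 2^(-6) + 2^(-6) + 2^(-8)
    = 0.125 + 0.125 + 0.125 + 0.125 + 0.0625 + 0.015625 + 0.015625 + 0.00390625
    = 153/256 = 0.59765625
Since 0.59765625 <= 1, Kraft's inequality IS satisfied.
A prefix code with these lengths CAN exist.

Kraft sum = 0.59765625. Satisfied.


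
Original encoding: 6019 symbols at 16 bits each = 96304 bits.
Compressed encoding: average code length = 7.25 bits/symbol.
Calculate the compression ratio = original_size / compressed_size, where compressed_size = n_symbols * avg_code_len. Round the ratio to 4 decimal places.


original_size = n_symbols * orig_bits = 6019 * 16 = 96304 bits
compressed_size = n_symbols * avg_code_len = 6019 * 7.25 = 43637.75 bits
ratio = original_size / compressed_size = 96304 / 43637.75 = 2.2069

Compression ratio = 2.2069


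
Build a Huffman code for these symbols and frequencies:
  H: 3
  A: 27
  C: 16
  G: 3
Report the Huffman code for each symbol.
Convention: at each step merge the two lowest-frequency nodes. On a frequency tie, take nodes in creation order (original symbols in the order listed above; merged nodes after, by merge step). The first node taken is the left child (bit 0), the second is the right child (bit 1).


Huffman tree construction:
Step 1: Merge H(3) + G(3) = 6
Step 2: Merge (H+G)(6) + C(16) = 22
Step 3: Merge ((H+G)+C)(22) + A(27) = 49
Read each symbol's code off the tree from the root (left child = 0, right child = 1).

Codes:
  H: 000 (length 3)
  A: 1 (length 1)
  C: 01 (length 2)
  G: 001 (length 3)
Average code length: 77/49 = 1.5714 bits/symbol


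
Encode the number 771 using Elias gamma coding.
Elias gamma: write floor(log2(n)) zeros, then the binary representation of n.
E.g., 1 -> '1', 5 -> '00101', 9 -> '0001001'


num_bits = floor(log2(771)) + 1 = 10
leading_zeros = num_bits - 1 = 9
binary(771) = 1100000011

Elias gamma(771) = '000000000' + '1100000011' = 0000000001100000011 (19 bits)


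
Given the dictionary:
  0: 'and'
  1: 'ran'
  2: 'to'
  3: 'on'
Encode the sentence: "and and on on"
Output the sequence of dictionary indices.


Look up each word in the dictionary:
  'and' -> 0
  'and' -> 0
  'on' -> 3
  'on' -> 3

Encoded: [0, 0, 3, 3]


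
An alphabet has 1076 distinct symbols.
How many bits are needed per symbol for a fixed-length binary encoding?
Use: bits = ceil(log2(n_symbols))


log2(1076) = 10.0715
Bracket: 2^10 = 1024 < 1076 <= 2^11 = 2048
So ceil(log2(1076)) = 11

bits = ceil(log2(1076)) = ceil(10.0715) = 11 bits


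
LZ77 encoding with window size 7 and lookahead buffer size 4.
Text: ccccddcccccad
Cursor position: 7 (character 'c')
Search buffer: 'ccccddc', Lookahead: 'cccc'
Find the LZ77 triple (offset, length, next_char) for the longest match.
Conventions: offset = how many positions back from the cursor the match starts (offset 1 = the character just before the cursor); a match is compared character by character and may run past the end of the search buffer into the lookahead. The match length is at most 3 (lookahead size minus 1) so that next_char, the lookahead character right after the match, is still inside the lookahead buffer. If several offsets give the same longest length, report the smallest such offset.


Try each offset into the search buffer:
  offset=1 (pos 6, char 'c'): match length 3
  offset=2 (pos 5, char 'd'): match length 0
  offset=3 (pos 4, char 'd'): match length 0
  offset=4 (pos 3, char 'c'): match length 1
  offset=5 (pos 2, char 'c'): match length 2
  offset=6 (pos 1, char 'c'): match length 3
  offset=7 (pos 0, char 'c'): match length 3
Longest match has length 3, found at offsets 1, 6, 7; take the smallest, offset 1.
next_char = character at position 7 + 3 = 10 -> 'c'

Best match: offset=1, length=3 (matching 'ccc' starting at position 6)
LZ77 triple: (1, 3, 'c')


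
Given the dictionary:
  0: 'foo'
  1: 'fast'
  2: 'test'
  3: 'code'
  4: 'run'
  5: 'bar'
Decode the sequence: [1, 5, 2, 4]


Look up each index in the dictionary:
  1 -> 'fast'
  5 -> 'bar'
  2 -> 'test'
  4 -> 'run'

Decoded: "fast bar test run"


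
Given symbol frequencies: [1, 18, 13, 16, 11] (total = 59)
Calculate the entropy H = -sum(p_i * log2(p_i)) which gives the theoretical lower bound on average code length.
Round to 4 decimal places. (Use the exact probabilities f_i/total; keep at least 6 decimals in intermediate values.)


Per-symbol terms -p_i * log2(p_i) with p_i = f_i/59:
  p = 1/59 = 0.016949: log2(p) = -5.882643, -p*log2(p) = 0.099706
  p = 18/59 = 0.305085: log2(p) = -1.712718, -p*log2(p) = 0.522524
  p = 13/59 = 0.220339: log2(p) = -2.182203, -p*log2(p) = 0.480824
  p = 16/59 = 0.271186: log2(p) = -1.882643, -p*log2(p) = 0.510547
  p = 11/59 = 0.186441: log2(p) = -2.423211, -p*log2(p) = 0.451785
H = 0.099706 + 0.522524 + 0.480824 + 0.510547 + 0.451785 = 2.065386

H = 2.0654 bits/symbol


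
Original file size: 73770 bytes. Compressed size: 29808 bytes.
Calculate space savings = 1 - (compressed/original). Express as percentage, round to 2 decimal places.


ratio = compressed/original = 29808/73770 = 0.404067
savings = 1 - ratio = 1 - 0.404067 = 0.595933
as a percentage: 0.595933 * 100 = 59.59%

Space savings = 1 - 29808/73770 = 59.59%


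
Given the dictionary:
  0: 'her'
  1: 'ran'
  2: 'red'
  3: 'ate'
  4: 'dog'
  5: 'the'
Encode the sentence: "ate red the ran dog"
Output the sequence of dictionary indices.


Look up each word in the dictionary:
  'ate' -> 3
  'red' -> 2
  'the' -> 5
  'ran' -> 1
  'dog' -> 4

Encoded: [3, 2, 5, 1, 4]


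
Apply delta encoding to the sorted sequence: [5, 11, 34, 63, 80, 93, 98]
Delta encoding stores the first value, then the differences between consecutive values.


First value: 5
Deltas:
  11 - 5 = 6
  34 - 11 = 23
  63 - 34 = 29
  80 - 63 = 17
  93 - 80 = 13
  98 - 93 = 5


Delta encoded: [5, 6, 23, 29, 17, 13, 5]


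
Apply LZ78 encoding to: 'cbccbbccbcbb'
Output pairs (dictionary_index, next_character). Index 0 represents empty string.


LZ78 encoding steps:
Dictionary: {0: ''}
Step 1: w='' (idx 0), next='c' -> output (0, 'c'), add 'c' as idx 1
Step 2: w='' (idx 0), next='b' -> output (0, 'b'), add 'b' as idx 2
Step 3: w='c' (idx 1), next='c' -> output (1, 'c'), add 'cc' as idx 3
Step 4: w='b' (idx 2), next='b' -> output (2, 'b'), add 'bb' as idx 4
Step 5: w='cc' (idx 3), next='b' -> output (3, 'b'), add 'ccb' as idx 5
Step 6: w='c' (idx 1), next='b' -> output (1, 'b'), add 'cb' as idx 6
Step 7: w='b' (idx 2), end of input -> output (2, '')


Encoded: [(0, 'c'), (0, 'b'), (1, 'c'), (2, 'b'), (3, 'b'), (1, 'b'), (2, '')]


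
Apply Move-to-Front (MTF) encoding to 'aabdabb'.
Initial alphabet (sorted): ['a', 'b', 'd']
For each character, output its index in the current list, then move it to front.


MTF encoding:
'a': index 0 in ['a', 'b', 'd'] -> ['a', 'b', 'd']
'a': index 0 in ['a', 'b', 'd'] -> ['a', 'b', 'd']
'b': index 1 in ['a', 'b', 'd'] -> ['b', 'a', 'd']
'd': index 2 in ['b', 'a', 'd'] -> ['d', 'b', 'a']
'a': index 2 in ['d', 'b', 'a'] -> ['a', 'd', 'b']
'b': index 2 in ['a', 'd', 'b'] -> ['b', 'a', 'd']
'b': index 0 in ['b', 'a', 'd'] -> ['b', 'a', 'd']


Output: [0, 0, 1, 2, 2, 2, 0]


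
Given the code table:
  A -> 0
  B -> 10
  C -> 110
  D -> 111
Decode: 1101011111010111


Decoding:
110 -> C
10 -> B
111 -> D
110 -> C
10 -> B
111 -> D


Result: CBDCBD


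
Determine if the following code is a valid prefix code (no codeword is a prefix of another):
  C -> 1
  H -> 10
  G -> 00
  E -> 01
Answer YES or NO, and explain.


Checking each pair (does one codeword prefix another?):
  C='1' vs H='10': prefix -- VIOLATION

NO -- this is NOT a valid prefix code. C (1) is a prefix of H (10).


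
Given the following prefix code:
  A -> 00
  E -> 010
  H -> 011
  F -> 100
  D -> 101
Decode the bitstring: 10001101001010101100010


Decoding step by step:
Bits 100 -> F
Bits 011 -> H
Bits 010 -> E
Bits 010 -> E
Bits 101 -> D
Bits 011 -> H
Bits 00 -> A
Bits 010 -> E


Decoded message: FHEEDHAE


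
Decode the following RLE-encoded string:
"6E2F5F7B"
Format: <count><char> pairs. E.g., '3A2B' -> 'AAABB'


Expanding each <count><char> pair:
  6E -> 'EEEEEE'
  2F -> 'FF'
  5F -> 'FFFFF'
  7B -> 'BBBBBBB'

Decoded = EEEEEEFFFFFFFBBBBBBB


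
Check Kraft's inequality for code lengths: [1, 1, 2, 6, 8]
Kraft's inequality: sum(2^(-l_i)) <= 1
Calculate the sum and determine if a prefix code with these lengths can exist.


Sum = 2^(-1) + 2^(-1) + 2^(-2) + 2^(-6) + 2^(-8)
    = 0.5 + 0.5 + 0.25 + 0.015625 + 0.00390625
    = 325/256 = 1.26953125
Since 1.26953125 > 1, Kraft's inequality is NOT satisfied.
A prefix code with these lengths CANNOT exist.

Kraft sum = 1.26953125. Not satisfied.


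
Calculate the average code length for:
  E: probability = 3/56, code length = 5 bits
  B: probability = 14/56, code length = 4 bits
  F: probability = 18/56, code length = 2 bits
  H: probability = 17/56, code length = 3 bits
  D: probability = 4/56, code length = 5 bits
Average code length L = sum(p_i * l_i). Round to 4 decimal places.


Weighted contributions p_i * l_i:
  E: (3/56) * 5 = 15/56
  B: (14/56) * 4 = 56/56
  F: (18/56) * 2 = 36/56
  H: (17/56) * 3 = 51/56
  D: (4/56) * 5 = 20/56
Sum = (15 + 56 + 36 + 51 + 20)/56 = 178/56

L = 178/56 = 3.1786 bits/symbol


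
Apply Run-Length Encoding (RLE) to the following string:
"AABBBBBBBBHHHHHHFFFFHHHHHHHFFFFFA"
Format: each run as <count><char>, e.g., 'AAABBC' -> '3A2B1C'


Scanning runs left to right:
  i=0: run of 'A' x 2 -> '2A'
  i=2: run of 'B' x 8 -> '8B'
  i=10: run of 'H' x 6 -> '6H'
  i=16: run of 'F' x 4 -> '4F'
  i=20: run of 'H' x 7 -> '7H'
  i=27: run of 'F' x 5 -> '5F'
  i=32: run of 'A' x 1 -> '1A'

RLE = 2A8B6H4F7H5F1A


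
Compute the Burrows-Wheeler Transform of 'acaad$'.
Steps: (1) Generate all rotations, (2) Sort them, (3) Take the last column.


Rotations (sorted):
  0: $acaad -> last char: d
  1: aad$ac -> last char: c
  2: acaad$ -> last char: $
  3: ad$aca -> last char: a
  4: caad$a -> last char: a
  5: d$acaa -> last char: a


BWT = dc$aaa


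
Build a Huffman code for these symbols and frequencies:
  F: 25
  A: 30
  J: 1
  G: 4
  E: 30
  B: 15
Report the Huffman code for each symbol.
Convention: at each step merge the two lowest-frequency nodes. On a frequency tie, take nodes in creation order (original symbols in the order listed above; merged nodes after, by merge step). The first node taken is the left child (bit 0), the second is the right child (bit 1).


Huffman tree construction:
Step 1: Merge J(1) + G(4) = 5
Step 2: Merge (J+G)(5) + B(15) = 20
Step 3: Merge ((J+G)+B)(20) + F(25) = 45
Step 4: Merge A(30) + E(30) = 60
Step 5: Merge (((J+G)+B)+F)(45) + (A+E)(60) = 105
Read each symbol's code off the tree from the root (left child = 0, right child = 1).

Codes:
  F: 01 (length 2)
  A: 10 (length 2)
  J: 0000 (length 4)
  G: 0001 (length 4)
  E: 11 (length 2)
  B: 001 (length 3)
Average code length: 235/105 = 2.2381 bits/symbol


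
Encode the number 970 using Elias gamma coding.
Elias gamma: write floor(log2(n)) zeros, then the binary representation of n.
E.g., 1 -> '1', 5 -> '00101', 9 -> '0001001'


num_bits = floor(log2(970)) + 1 = 10
leading_zeros = num_bits - 1 = 9
binary(970) = 1111001010

Elias gamma(970) = '000000000' + '1111001010' = 0000000001111001010 (19 bits)


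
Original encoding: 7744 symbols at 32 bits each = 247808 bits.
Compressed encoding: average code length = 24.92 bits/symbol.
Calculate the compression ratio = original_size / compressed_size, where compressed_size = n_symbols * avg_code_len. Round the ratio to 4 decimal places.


original_size = n_symbols * orig_bits = 7744 * 32 = 247808 bits
compressed_size = n_symbols * avg_code_len = 7744 * 24.92 = 192980.48 bits
ratio = original_size / compressed_size = 247808 / 192980.48 = 1.2841

Compression ratio = 1.2841


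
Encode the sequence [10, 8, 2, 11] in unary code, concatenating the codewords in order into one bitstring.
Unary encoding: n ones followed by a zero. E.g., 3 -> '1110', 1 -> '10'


Encode each number as n ones followed by a terminating 0:
  10 -> 11111111110 (11 bits)
  8 -> 111111110 (9 bits)
  2 -> 110 (3 bits)
  11 -> 111111111110 (12 bits)
Total length = 11 + 9 + 3 + 12 = 35 bits.

Unary([10, 8, 2, 11]) = 11111111110111111110110111111111110 (35 bits)


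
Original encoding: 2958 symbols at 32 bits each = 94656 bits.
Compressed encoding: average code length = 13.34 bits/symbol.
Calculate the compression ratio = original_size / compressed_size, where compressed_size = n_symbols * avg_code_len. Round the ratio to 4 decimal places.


original_size = n_symbols * orig_bits = 2958 * 32 = 94656 bits
compressed_size = n_symbols * avg_code_len = 2958 * 13.34 = 39459.72 bits
ratio = original_size / compressed_size = 94656 / 39459.72 = 2.3988

Compression ratio = 2.3988


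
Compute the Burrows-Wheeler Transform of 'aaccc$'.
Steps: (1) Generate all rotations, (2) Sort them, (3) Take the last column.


Rotations (sorted):
  0: $aaccc -> last char: c
  1: aaccc$ -> last char: $
  2: accc$a -> last char: a
  3: c$aacc -> last char: c
  4: cc$aac -> last char: c
  5: ccc$aa -> last char: a


BWT = c$acca


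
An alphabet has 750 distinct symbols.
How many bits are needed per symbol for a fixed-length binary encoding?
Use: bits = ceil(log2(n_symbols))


log2(750) = 9.5507
Bracket: 2^9 = 512 < 750 <= 2^10 = 1024
So ceil(log2(750)) = 10

bits = ceil(log2(750)) = ceil(9.5507) = 10 bits


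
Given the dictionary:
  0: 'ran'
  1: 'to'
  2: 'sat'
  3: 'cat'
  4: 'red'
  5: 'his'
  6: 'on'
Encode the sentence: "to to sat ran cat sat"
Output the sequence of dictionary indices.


Look up each word in the dictionary:
  'to' -> 1
  'to' -> 1
  'sat' -> 2
  'ran' -> 0
  'cat' -> 3
  'sat' -> 2

Encoded: [1, 1, 2, 0, 3, 2]


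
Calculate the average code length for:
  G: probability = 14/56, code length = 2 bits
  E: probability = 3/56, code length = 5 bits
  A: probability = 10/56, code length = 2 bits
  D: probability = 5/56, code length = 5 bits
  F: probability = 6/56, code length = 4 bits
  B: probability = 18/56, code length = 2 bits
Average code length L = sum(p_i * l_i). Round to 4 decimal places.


Weighted contributions p_i * l_i:
  G: (14/56) * 2 = 28/56
  E: (3/56) * 5 = 15/56
  A: (10/56) * 2 = 20/56
  D: (5/56) * 5 = 25/56
  F: (6/56) * 4 = 24/56
  B: (18/56) * 2 = 36/56
Sum = (28 + 15 + 20 + 25 + 24 + 36)/56 = 148/56

L = 148/56 = 2.6429 bits/symbol


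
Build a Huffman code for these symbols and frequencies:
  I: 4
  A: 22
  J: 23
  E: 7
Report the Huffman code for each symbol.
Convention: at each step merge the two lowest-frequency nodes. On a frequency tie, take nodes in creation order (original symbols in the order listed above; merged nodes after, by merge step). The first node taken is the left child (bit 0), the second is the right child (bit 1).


Huffman tree construction:
Step 1: Merge I(4) + E(7) = 11
Step 2: Merge (I+E)(11) + A(22) = 33
Step 3: Merge J(23) + ((I+E)+A)(33) = 56
Read each symbol's code off the tree from the root (left child = 0, right child = 1).

Codes:
  I: 100 (length 3)
  A: 11 (length 2)
  J: 0 (length 1)
  E: 101 (length 3)
Average code length: 100/56 = 1.7857 bits/symbol


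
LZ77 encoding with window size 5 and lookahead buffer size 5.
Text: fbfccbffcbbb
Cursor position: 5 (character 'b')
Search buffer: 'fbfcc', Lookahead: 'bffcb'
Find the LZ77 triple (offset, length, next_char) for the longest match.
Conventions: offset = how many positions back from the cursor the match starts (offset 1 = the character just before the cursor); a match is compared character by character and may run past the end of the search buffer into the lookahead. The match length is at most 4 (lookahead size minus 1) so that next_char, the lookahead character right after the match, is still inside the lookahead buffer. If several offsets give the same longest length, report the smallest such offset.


Try each offset into the search buffer:
  offset=1 (pos 4, char 'c'): match length 0
  offset=2 (pos 3, char 'c'): match length 0
  offset=3 (pos 2, char 'f'): match length 0
  offset=4 (pos 1, char 'b'): match length 2
  offset=5 (pos 0, char 'f'): match length 0
Longest match has length 2 at offset 4.
next_char = character at position 5 + 2 = 7 -> 'f'

Best match: offset=4, length=2 (matching 'bf' starting at position 1)
LZ77 triple: (4, 2, 'f')


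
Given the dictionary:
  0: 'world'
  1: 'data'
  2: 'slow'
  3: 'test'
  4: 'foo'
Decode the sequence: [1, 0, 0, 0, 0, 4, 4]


Look up each index in the dictionary:
  1 -> 'data'
  0 -> 'world'
  0 -> 'world'
  0 -> 'world'
  0 -> 'world'
  4 -> 'foo'
  4 -> 'foo'

Decoded: "data world world world world foo foo"


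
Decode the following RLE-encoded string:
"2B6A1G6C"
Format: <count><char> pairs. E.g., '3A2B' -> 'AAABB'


Expanding each <count><char> pair:
  2B -> 'BB'
  6A -> 'AAAAAA'
  1G -> 'G'
  6C -> 'CCCCCC'

Decoded = BBAAAAAAGCCCCCC


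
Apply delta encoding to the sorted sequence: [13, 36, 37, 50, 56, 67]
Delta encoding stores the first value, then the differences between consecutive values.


First value: 13
Deltas:
  36 - 13 = 23
  37 - 36 = 1
  50 - 37 = 13
  56 - 50 = 6
  67 - 56 = 11


Delta encoded: [13, 23, 1, 13, 6, 11]


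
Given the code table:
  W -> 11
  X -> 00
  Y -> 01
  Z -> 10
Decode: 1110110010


Decoding:
11 -> W
10 -> Z
11 -> W
00 -> X
10 -> Z


Result: WZWXZ


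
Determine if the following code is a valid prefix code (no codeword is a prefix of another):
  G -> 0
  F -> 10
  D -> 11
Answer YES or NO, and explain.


Checking each pair (does one codeword prefix another?):
  G='0' vs F='10': no prefix
  G='0' vs D='11': no prefix
  F='10' vs G='0': no prefix
  F='10' vs D='11': no prefix
  D='11' vs G='0': no prefix
  D='11' vs F='10': no prefix
No violation found over all pairs.

YES -- this is a valid prefix code. No codeword is a prefix of any other codeword.


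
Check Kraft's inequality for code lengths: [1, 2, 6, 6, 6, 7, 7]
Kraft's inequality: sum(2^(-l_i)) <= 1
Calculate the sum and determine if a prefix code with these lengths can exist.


Sum = 2^(-1) + 2^(-2) + 2^(-6) + 2^(-6) + 2^(-6) + 2^(-7) + 2^(-7)
    = 0.5 + 0.25 + 0.015625 + 0.015625 + 0.015625 + 0.0078125 + 0.0078125
    = 104/128 = 0.8125
Since 0.8125 <= 1, Kraft's inequality IS satisfied.
A prefix code with these lengths CAN exist.

Kraft sum = 0.8125. Satisfied.


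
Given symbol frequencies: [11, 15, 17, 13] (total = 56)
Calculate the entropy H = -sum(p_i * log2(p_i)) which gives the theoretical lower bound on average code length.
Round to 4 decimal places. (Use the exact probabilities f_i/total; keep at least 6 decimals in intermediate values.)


Per-symbol terms -p_i * log2(p_i) with p_i = f_i/56:
  p = 11/56 = 0.196429: log2(p) = -2.347923, -p*log2(p) = 0.461199
  p = 15/56 = 0.267857: log2(p) = -1.900464, -p*log2(p) = 0.509053
  p = 17/56 = 0.303571: log2(p) = -1.719892, -p*log2(p) = 0.522110
  p = 13/56 = 0.232143: log2(p) = -2.106915, -p*log2(p) = 0.489105
H = 0.461199 + 0.509053 + 0.522110 + 0.489105 = 1.981467

H = 1.9815 bits/symbol


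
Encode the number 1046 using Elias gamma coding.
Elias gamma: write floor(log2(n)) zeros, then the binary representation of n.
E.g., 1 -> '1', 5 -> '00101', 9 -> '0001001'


num_bits = floor(log2(1046)) + 1 = 11
leading_zeros = num_bits - 1 = 10
binary(1046) = 10000010110

Elias gamma(1046) = '0000000000' + '10000010110' = 000000000010000010110 (21 bits)


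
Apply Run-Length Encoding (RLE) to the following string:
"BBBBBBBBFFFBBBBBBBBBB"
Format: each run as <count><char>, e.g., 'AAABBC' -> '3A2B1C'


Scanning runs left to right:
  i=0: run of 'B' x 8 -> '8B'
  i=8: run of 'F' x 3 -> '3F'
  i=11: run of 'B' x 10 -> '10B'

RLE = 8B3F10B


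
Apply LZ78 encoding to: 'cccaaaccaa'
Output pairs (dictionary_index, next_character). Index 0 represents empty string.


LZ78 encoding steps:
Dictionary: {0: ''}
Step 1: w='' (idx 0), next='c' -> output (0, 'c'), add 'c' as idx 1
Step 2: w='c' (idx 1), next='c' -> output (1, 'c'), add 'cc' as idx 2
Step 3: w='' (idx 0), next='a' -> output (0, 'a'), add 'a' as idx 3
Step 4: w='a' (idx 3), next='a' -> output (3, 'a'), add 'aa' as idx 4
Step 5: w='cc' (idx 2), next='a' -> output (2, 'a'), add 'cca' as idx 5
Step 6: w='a' (idx 3), end of input -> output (3, '')


Encoded: [(0, 'c'), (1, 'c'), (0, 'a'), (3, 'a'), (2, 'a'), (3, '')]


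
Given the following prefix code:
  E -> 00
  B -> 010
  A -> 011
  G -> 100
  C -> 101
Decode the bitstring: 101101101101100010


Decoding step by step:
Bits 101 -> C
Bits 101 -> C
Bits 101 -> C
Bits 101 -> C
Bits 100 -> G
Bits 010 -> B


Decoded message: CCCCGB


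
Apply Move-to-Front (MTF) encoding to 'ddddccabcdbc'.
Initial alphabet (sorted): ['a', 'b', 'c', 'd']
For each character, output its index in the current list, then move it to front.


MTF encoding:
'd': index 3 in ['a', 'b', 'c', 'd'] -> ['d', 'a', 'b', 'c']
'd': index 0 in ['d', 'a', 'b', 'c'] -> ['d', 'a', 'b', 'c']
'd': index 0 in ['d', 'a', 'b', 'c'] -> ['d', 'a', 'b', 'c']
'd': index 0 in ['d', 'a', 'b', 'c'] -> ['d', 'a', 'b', 'c']
'c': index 3 in ['d', 'a', 'b', 'c'] -> ['c', 'd', 'a', 'b']
'c': index 0 in ['c', 'd', 'a', 'b'] -> ['c', 'd', 'a', 'b']
'a': index 2 in ['c', 'd', 'a', 'b'] -> ['a', 'c', 'd', 'b']
'b': index 3 in ['a', 'c', 'd', 'b'] -> ['b', 'a', 'c', 'd']
'c': index 2 in ['b', 'a', 'c', 'd'] -> ['c', 'b', 'a', 'd']
'd': index 3 in ['c', 'b', 'a', 'd'] -> ['d', 'c', 'b', 'a']
'b': index 2 in ['d', 'c', 'b', 'a'] -> ['b', 'd', 'c', 'a']
'c': index 2 in ['b', 'd', 'c', 'a'] -> ['c', 'b', 'd', 'a']


Output: [3, 0, 0, 0, 3, 0, 2, 3, 2, 3, 2, 2]


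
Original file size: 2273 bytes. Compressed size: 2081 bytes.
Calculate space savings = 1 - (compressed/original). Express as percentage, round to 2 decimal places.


ratio = compressed/original = 2081/2273 = 0.91553
savings = 1 - ratio = 1 - 0.91553 = 0.08447
as a percentage: 0.08447 * 100 = 8.45%

Space savings = 1 - 2081/2273 = 8.45%


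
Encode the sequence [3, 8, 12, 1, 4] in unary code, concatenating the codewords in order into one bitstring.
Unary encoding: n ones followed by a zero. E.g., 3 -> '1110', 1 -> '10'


Encode each number as n ones followed by a terminating 0:
  3 -> 1110 (4 bits)
  8 -> 111111110 (9 bits)
  12 -> 1111111111110 (13 bits)
  1 -> 10 (2 bits)
  4 -> 11110 (5 bits)
Total length = 4 + 9 + 13 + 2 + 5 = 33 bits.

Unary([3, 8, 12, 1, 4]) = 111011111111011111111111101011110 (33 bits)


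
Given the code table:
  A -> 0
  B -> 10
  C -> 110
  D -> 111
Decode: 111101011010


Decoding:
111 -> D
10 -> B
10 -> B
110 -> C
10 -> B


Result: DBBCB


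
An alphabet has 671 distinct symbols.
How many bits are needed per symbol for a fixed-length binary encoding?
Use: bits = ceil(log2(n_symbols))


log2(671) = 9.3902
Bracket: 2^9 = 512 < 671 <= 2^10 = 1024
So ceil(log2(671)) = 10

bits = ceil(log2(671)) = ceil(9.3902) = 10 bits


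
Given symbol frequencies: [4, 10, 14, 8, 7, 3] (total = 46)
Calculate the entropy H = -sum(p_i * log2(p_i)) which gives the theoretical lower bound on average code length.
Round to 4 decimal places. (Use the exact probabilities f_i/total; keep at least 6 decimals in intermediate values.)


Per-symbol terms -p_i * log2(p_i) with p_i = f_i/46:
  p = 4/46 = 0.086957: log2(p) = -3.523562, -p*log2(p) = 0.306397
  p = 10/46 = 0.217391: log2(p) = -2.201634, -p*log2(p) = 0.478616
  p = 14/46 = 0.304348: log2(p) = -1.716207, -p*log2(p) = 0.522324
  p = 8/46 = 0.173913: log2(p) = -2.523562, -p*log2(p) = 0.438880
  p = 7/46 = 0.152174: log2(p) = -2.716207, -p*log2(p) = 0.413336
  p = 3/46 = 0.065217: log2(p) = -3.938599, -p*log2(p) = 0.256865
H = 0.306397 + 0.478616 + 0.522324 + 0.438880 + 0.413336 + 0.256865 = 2.416418

H = 2.4164 bits/symbol


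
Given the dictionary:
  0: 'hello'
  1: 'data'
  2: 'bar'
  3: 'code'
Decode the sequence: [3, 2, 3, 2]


Look up each index in the dictionary:
  3 -> 'code'
  2 -> 'bar'
  3 -> 'code'
  2 -> 'bar'

Decoded: "code bar code bar"


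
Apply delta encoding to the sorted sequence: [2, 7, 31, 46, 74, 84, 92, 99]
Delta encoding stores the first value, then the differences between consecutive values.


First value: 2
Deltas:
  7 - 2 = 5
  31 - 7 = 24
  46 - 31 = 15
  74 - 46 = 28
  84 - 74 = 10
  92 - 84 = 8
  99 - 92 = 7


Delta encoded: [2, 5, 24, 15, 28, 10, 8, 7]


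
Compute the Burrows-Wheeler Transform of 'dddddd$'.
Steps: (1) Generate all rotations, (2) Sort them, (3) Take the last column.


Rotations (sorted):
  0: $dddddd -> last char: d
  1: d$ddddd -> last char: d
  2: dd$dddd -> last char: d
  3: ddd$ddd -> last char: d
  4: dddd$dd -> last char: d
  5: ddddd$d -> last char: d
  6: dddddd$ -> last char: $


BWT = dddddd$


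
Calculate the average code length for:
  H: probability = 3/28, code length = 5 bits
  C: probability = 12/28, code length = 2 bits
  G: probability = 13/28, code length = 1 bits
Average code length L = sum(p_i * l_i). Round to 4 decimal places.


Weighted contributions p_i * l_i:
  H: (3/28) * 5 = 15/28
  C: (12/28) * 2 = 24/28
  G: (13/28) * 1 = 13/28
Sum = (15 + 24 + 13)/28 = 52/28

L = 52/28 = 1.8571 bits/symbol


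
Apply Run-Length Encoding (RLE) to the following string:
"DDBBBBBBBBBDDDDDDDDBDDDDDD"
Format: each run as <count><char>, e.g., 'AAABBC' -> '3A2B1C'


Scanning runs left to right:
  i=0: run of 'D' x 2 -> '2D'
  i=2: run of 'B' x 9 -> '9B'
  i=11: run of 'D' x 8 -> '8D'
  i=19: run of 'B' x 1 -> '1B'
  i=20: run of 'D' x 6 -> '6D'

RLE = 2D9B8D1B6D


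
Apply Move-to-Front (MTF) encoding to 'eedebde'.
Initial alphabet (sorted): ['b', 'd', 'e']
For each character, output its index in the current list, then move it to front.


MTF encoding:
'e': index 2 in ['b', 'd', 'e'] -> ['e', 'b', 'd']
'e': index 0 in ['e', 'b', 'd'] -> ['e', 'b', 'd']
'd': index 2 in ['e', 'b', 'd'] -> ['d', 'e', 'b']
'e': index 1 in ['d', 'e', 'b'] -> ['e', 'd', 'b']
'b': index 2 in ['e', 'd', 'b'] -> ['b', 'e', 'd']
'd': index 2 in ['b', 'e', 'd'] -> ['d', 'b', 'e']
'e': index 2 in ['d', 'b', 'e'] -> ['e', 'd', 'b']


Output: [2, 0, 2, 1, 2, 2, 2]


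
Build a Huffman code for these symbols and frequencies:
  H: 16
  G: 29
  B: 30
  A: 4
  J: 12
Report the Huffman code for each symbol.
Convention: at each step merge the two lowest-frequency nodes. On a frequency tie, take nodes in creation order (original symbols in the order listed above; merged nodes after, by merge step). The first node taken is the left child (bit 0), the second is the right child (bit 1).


Huffman tree construction:
Step 1: Merge A(4) + J(12) = 16
Step 2: Merge H(16) + (A+J)(16) = 32
Step 3: Merge G(29) + B(30) = 59
Step 4: Merge (H+(A+J))(32) + (G+B)(59) = 91
Read each symbol's code off the tree from the root (left child = 0, right child = 1).

Codes:
  H: 00 (length 2)
  G: 10 (length 2)
  B: 11 (length 2)
  A: 010 (length 3)
  J: 011 (length 3)
Average code length: 198/91 = 2.1758 bits/symbol


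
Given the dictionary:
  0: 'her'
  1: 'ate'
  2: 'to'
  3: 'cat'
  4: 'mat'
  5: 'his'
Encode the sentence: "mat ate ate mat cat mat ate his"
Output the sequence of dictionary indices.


Look up each word in the dictionary:
  'mat' -> 4
  'ate' -> 1
  'ate' -> 1
  'mat' -> 4
  'cat' -> 3
  'mat' -> 4
  'ate' -> 1
  'his' -> 5

Encoded: [4, 1, 1, 4, 3, 4, 1, 5]


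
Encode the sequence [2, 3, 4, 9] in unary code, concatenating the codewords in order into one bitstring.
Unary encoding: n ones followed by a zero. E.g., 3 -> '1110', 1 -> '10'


Encode each number as n ones followed by a terminating 0:
  2 -> 110 (3 bits)
  3 -> 1110 (4 bits)
  4 -> 11110 (5 bits)
  9 -> 1111111110 (10 bits)
Total length = 3 + 4 + 5 + 10 = 22 bits.

Unary([2, 3, 4, 9]) = 1101110111101111111110 (22 bits)


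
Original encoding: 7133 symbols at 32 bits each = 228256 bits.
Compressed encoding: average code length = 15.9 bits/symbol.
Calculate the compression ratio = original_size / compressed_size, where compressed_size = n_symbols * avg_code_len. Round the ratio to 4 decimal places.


original_size = n_symbols * orig_bits = 7133 * 32 = 228256 bits
compressed_size = n_symbols * avg_code_len = 7133 * 15.9 = 113414.7 bits
ratio = original_size / compressed_size = 228256 / 113414.7 = 2.0126

Compression ratio = 2.0126


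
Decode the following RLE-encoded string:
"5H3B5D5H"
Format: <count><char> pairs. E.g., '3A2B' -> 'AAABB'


Expanding each <count><char> pair:
  5H -> 'HHHHH'
  3B -> 'BBB'
  5D -> 'DDDDD'
  5H -> 'HHHHH'

Decoded = HHHHHBBBDDDDDHHHHH


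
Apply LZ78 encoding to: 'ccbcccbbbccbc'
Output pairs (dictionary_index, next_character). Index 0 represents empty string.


LZ78 encoding steps:
Dictionary: {0: ''}
Step 1: w='' (idx 0), next='c' -> output (0, 'c'), add 'c' as idx 1
Step 2: w='c' (idx 1), next='b' -> output (1, 'b'), add 'cb' as idx 2
Step 3: w='c' (idx 1), next='c' -> output (1, 'c'), add 'cc' as idx 3
Step 4: w='cb' (idx 2), next='b' -> output (2, 'b'), add 'cbb' as idx 4
Step 5: w='' (idx 0), next='b' -> output (0, 'b'), add 'b' as idx 5
Step 6: w='cc' (idx 3), next='b' -> output (3, 'b'), add 'ccb' as idx 6
Step 7: w='c' (idx 1), end of input -> output (1, '')


Encoded: [(0, 'c'), (1, 'b'), (1, 'c'), (2, 'b'), (0, 'b'), (3, 'b'), (1, '')]


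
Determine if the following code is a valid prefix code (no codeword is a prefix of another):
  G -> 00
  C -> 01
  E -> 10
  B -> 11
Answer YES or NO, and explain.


Checking each pair (does one codeword prefix another?):
  G='00' vs C='01': no prefix
  G='00' vs E='10': no prefix
  G='00' vs B='11': no prefix
  C='01' vs G='00': no prefix
  C='01' vs E='10': no prefix
  C='01' vs B='11': no prefix
  E='10' vs G='00': no prefix
  E='10' vs C='01': no prefix
  E='10' vs B='11': no prefix
  B='11' vs G='00': no prefix
  B='11' vs C='01': no prefix
  B='11' vs E='10': no prefix
No violation found over all pairs.

YES -- this is a valid prefix code. No codeword is a prefix of any other codeword.


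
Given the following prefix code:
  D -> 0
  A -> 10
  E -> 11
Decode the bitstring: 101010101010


Decoding step by step:
Bits 10 -> A
Bits 10 -> A
Bits 10 -> A
Bits 10 -> A
Bits 10 -> A
Bits 10 -> A


Decoded message: AAAAAA


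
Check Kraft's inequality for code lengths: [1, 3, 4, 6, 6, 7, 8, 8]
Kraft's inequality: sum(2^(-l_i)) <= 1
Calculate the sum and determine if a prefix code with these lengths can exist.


Sum = 2^(-1) + 2^(-3) + 2^(-4) + 2^(-6) + 2^(-6) + 2^(-7) + 2^(-8) + 2^(-8)
    = 0.5 + 0.125 + 0.0625 + 0.015625 + 0.015625 + 0.0078125 + 0.00390625 + 0.00390625
    = 188/256 = 0.734375
Since 0.734375 <= 1, Kraft's inequality IS satisfied.
A prefix code with these lengths CAN exist.

Kraft sum = 0.734375. Satisfied.


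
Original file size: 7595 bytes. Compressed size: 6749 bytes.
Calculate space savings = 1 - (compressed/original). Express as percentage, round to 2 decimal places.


ratio = compressed/original = 6749/7595 = 0.888611
savings = 1 - ratio = 1 - 0.888611 = 0.111389
as a percentage: 0.111389 * 100 = 11.14%

Space savings = 1 - 6749/7595 = 11.14%


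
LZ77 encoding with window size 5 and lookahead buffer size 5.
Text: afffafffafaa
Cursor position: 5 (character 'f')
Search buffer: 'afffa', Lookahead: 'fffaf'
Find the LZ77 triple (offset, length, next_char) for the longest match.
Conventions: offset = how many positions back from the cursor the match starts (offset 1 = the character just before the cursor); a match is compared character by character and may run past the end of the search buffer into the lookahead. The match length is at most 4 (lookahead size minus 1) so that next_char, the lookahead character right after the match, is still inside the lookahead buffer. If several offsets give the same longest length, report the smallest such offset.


Try each offset into the search buffer:
  offset=1 (pos 4, char 'a'): match length 0
  offset=2 (pos 3, char 'f'): match length 1
  offset=3 (pos 2, char 'f'): match length 2
  offset=4 (pos 1, char 'f'): match length 4
  offset=5 (pos 0, char 'a'): match length 0
Longest match has length 4 at offset 4.
next_char = character at position 5 + 4 = 9 -> 'f'

Best match: offset=4, length=4 (matching 'fffa' starting at position 1)
LZ77 triple: (4, 4, 'f')


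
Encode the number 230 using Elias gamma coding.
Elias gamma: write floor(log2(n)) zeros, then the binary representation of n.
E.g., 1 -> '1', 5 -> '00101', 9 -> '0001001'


num_bits = floor(log2(230)) + 1 = 8
leading_zeros = num_bits - 1 = 7
binary(230) = 11100110

Elias gamma(230) = '0000000' + '11100110' = 000000011100110 (15 bits)


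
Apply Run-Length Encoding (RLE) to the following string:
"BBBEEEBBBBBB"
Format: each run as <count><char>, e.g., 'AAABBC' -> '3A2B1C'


Scanning runs left to right:
  i=0: run of 'B' x 3 -> '3B'
  i=3: run of 'E' x 3 -> '3E'
  i=6: run of 'B' x 6 -> '6B'

RLE = 3B3E6B


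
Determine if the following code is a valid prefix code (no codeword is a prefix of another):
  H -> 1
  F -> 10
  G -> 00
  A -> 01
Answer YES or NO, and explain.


Checking each pair (does one codeword prefix another?):
  H='1' vs F='10': prefix -- VIOLATION

NO -- this is NOT a valid prefix code. H (1) is a prefix of F (10).


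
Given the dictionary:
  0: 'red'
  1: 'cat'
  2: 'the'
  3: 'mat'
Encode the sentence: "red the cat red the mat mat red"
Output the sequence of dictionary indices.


Look up each word in the dictionary:
  'red' -> 0
  'the' -> 2
  'cat' -> 1
  'red' -> 0
  'the' -> 2
  'mat' -> 3
  'mat' -> 3
  'red' -> 0

Encoded: [0, 2, 1, 0, 2, 3, 3, 0]


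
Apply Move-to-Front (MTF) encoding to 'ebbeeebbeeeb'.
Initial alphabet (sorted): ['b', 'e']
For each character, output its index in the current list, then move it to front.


MTF encoding:
'e': index 1 in ['b', 'e'] -> ['e', 'b']
'b': index 1 in ['e', 'b'] -> ['b', 'e']
'b': index 0 in ['b', 'e'] -> ['b', 'e']
'e': index 1 in ['b', 'e'] -> ['e', 'b']
'e': index 0 in ['e', 'b'] -> ['e', 'b']
'e': index 0 in ['e', 'b'] -> ['e', 'b']
'b': index 1 in ['e', 'b'] -> ['b', 'e']
'b': index 0 in ['b', 'e'] -> ['b', 'e']
'e': index 1 in ['b', 'e'] -> ['e', 'b']
'e': index 0 in ['e', 'b'] -> ['e', 'b']
'e': index 0 in ['e', 'b'] -> ['e', 'b']
'b': index 1 in ['e', 'b'] -> ['b', 'e']


Output: [1, 1, 0, 1, 0, 0, 1, 0, 1, 0, 0, 1]


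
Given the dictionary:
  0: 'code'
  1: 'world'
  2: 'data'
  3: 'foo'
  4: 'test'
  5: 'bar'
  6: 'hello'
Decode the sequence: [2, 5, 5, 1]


Look up each index in the dictionary:
  2 -> 'data'
  5 -> 'bar'
  5 -> 'bar'
  1 -> 'world'

Decoded: "data bar bar world"


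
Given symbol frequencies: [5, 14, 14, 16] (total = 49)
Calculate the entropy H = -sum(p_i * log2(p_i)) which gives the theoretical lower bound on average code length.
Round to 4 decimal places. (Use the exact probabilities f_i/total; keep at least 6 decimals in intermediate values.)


Per-symbol terms -p_i * log2(p_i) with p_i = f_i/49:
  p = 5/49 = 0.102041: log2(p) = -3.292782, -p*log2(p) = 0.335998
  p = 14/49 = 0.285714: log2(p) = -1.807355, -p*log2(p) = 0.516387
  p = 14/49 = 0.285714: log2(p) = -1.807355, -p*log2(p) = 0.516387
  p = 16/49 = 0.326531: log2(p) = -1.614710, -p*log2(p) = 0.527252
H = 0.335998 + 0.516387 + 0.516387 + 0.527252 = 1.896024

H = 1.896 bits/symbol


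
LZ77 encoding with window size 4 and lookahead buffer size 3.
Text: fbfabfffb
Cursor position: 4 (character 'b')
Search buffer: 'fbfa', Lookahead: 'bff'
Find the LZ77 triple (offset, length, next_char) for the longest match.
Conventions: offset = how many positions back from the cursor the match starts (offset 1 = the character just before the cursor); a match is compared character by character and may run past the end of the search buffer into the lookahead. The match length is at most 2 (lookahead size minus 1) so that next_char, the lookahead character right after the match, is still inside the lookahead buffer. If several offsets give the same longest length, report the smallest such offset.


Try each offset into the search buffer:
  offset=1 (pos 3, char 'a'): match length 0
  offset=2 (pos 2, char 'f'): match length 0
  offset=3 (pos 1, char 'b'): match length 2
  offset=4 (pos 0, char 'f'): match length 0
Longest match has length 2 at offset 3.
next_char = character at position 4 + 2 = 6 -> 'f'

Best match: offset=3, length=2 (matching 'bf' starting at position 1)
LZ77 triple: (3, 2, 'f')
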